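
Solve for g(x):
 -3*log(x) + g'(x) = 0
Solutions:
 g(x) = C1 + 3*x*log(x) - 3*x


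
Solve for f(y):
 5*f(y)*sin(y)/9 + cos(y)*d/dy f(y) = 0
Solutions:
 f(y) = C1*cos(y)^(5/9)


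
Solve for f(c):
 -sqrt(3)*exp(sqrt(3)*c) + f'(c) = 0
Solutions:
 f(c) = C1 + exp(sqrt(3)*c)


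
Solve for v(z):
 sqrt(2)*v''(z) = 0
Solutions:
 v(z) = C1 + C2*z


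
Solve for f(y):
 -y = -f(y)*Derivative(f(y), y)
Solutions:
 f(y) = -sqrt(C1 + y^2)
 f(y) = sqrt(C1 + y^2)


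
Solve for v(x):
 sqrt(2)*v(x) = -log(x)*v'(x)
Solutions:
 v(x) = C1*exp(-sqrt(2)*li(x))


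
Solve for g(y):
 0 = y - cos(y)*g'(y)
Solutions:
 g(y) = C1 + Integral(y/cos(y), y)


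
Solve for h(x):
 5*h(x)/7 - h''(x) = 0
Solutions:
 h(x) = C1*exp(-sqrt(35)*x/7) + C2*exp(sqrt(35)*x/7)


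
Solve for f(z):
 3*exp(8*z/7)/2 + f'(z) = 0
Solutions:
 f(z) = C1 - 21*exp(8*z/7)/16


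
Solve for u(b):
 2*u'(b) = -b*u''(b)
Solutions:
 u(b) = C1 + C2/b


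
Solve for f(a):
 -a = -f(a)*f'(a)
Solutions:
 f(a) = -sqrt(C1 + a^2)
 f(a) = sqrt(C1 + a^2)


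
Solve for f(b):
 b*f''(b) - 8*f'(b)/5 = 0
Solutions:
 f(b) = C1 + C2*b^(13/5)


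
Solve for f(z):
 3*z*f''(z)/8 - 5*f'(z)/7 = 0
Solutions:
 f(z) = C1 + C2*z^(61/21)


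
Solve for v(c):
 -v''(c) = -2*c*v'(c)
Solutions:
 v(c) = C1 + C2*erfi(c)


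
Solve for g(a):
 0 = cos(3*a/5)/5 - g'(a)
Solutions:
 g(a) = C1 + sin(3*a/5)/3


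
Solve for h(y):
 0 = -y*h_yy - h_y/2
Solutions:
 h(y) = C1 + C2*sqrt(y)


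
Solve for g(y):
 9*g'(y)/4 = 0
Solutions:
 g(y) = C1


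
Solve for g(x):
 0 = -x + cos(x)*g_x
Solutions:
 g(x) = C1 + Integral(x/cos(x), x)


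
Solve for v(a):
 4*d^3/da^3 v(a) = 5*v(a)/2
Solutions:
 v(a) = C3*exp(5^(1/3)*a/2) + (C1*sin(sqrt(3)*5^(1/3)*a/4) + C2*cos(sqrt(3)*5^(1/3)*a/4))*exp(-5^(1/3)*a/4)


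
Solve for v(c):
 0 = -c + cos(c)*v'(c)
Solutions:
 v(c) = C1 + Integral(c/cos(c), c)


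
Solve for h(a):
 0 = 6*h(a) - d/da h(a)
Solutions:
 h(a) = C1*exp(6*a)


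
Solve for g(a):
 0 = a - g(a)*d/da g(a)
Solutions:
 g(a) = -sqrt(C1 + a^2)
 g(a) = sqrt(C1 + a^2)


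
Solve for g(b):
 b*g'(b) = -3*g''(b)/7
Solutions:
 g(b) = C1 + C2*erf(sqrt(42)*b/6)


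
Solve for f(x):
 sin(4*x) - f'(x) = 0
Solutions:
 f(x) = C1 - cos(4*x)/4


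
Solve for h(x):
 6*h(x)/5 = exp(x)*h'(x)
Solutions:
 h(x) = C1*exp(-6*exp(-x)/5)


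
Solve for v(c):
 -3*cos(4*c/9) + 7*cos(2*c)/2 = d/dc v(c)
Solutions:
 v(c) = C1 - 27*sin(4*c/9)/4 + 7*sin(2*c)/4


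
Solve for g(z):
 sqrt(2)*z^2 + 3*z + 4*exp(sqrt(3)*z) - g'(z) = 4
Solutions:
 g(z) = C1 + sqrt(2)*z^3/3 + 3*z^2/2 - 4*z + 4*sqrt(3)*exp(sqrt(3)*z)/3


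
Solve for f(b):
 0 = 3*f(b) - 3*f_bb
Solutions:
 f(b) = C1*exp(-b) + C2*exp(b)


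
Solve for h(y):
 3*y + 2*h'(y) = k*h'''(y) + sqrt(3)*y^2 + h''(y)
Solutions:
 h(y) = C1 + C2*exp(y*(sqrt(8*k + 1) - 1)/(2*k)) + C3*exp(-y*(sqrt(8*k + 1) + 1)/(2*k)) + sqrt(3)*k*y/2 + sqrt(3)*y^3/6 - 3*y^2/4 + sqrt(3)*y^2/4 - 3*y/4 + sqrt(3)*y/4


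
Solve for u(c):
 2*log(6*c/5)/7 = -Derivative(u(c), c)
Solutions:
 u(c) = C1 - 2*c*log(c)/7 - 2*c*log(6)/7 + 2*c/7 + 2*c*log(5)/7


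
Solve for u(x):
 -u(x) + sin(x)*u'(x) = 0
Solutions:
 u(x) = C1*sqrt(cos(x) - 1)/sqrt(cos(x) + 1)


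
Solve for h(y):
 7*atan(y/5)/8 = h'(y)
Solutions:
 h(y) = C1 + 7*y*atan(y/5)/8 - 35*log(y^2 + 25)/16


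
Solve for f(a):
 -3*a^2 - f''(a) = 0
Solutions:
 f(a) = C1 + C2*a - a^4/4


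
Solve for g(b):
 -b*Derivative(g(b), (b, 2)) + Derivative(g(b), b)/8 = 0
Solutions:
 g(b) = C1 + C2*b^(9/8)


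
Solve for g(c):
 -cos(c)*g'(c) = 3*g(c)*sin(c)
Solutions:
 g(c) = C1*cos(c)^3


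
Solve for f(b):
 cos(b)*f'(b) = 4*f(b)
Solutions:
 f(b) = C1*(sin(b)^2 + 2*sin(b) + 1)/(sin(b)^2 - 2*sin(b) + 1)


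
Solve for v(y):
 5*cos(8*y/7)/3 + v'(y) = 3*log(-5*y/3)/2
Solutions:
 v(y) = C1 + 3*y*log(-y)/2 - 2*y*log(3) - 3*y/2 + y*log(15)/2 + y*log(5) - 35*sin(8*y/7)/24


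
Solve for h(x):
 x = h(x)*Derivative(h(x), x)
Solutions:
 h(x) = -sqrt(C1 + x^2)
 h(x) = sqrt(C1 + x^2)


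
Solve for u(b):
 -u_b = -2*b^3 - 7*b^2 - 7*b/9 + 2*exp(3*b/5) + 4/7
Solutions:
 u(b) = C1 + b^4/2 + 7*b^3/3 + 7*b^2/18 - 4*b/7 - 10*exp(3*b/5)/3


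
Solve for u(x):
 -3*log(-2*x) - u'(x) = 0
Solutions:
 u(x) = C1 - 3*x*log(-x) + 3*x*(1 - log(2))


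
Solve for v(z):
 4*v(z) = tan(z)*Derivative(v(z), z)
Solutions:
 v(z) = C1*sin(z)^4


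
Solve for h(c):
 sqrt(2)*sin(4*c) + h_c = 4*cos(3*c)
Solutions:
 h(c) = C1 + 4*sin(3*c)/3 + sqrt(2)*cos(4*c)/4


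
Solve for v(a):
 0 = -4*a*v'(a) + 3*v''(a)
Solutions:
 v(a) = C1 + C2*erfi(sqrt(6)*a/3)


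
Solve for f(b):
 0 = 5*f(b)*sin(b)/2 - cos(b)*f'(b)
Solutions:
 f(b) = C1/cos(b)^(5/2)


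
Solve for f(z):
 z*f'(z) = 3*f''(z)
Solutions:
 f(z) = C1 + C2*erfi(sqrt(6)*z/6)


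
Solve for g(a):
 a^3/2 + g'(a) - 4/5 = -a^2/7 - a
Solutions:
 g(a) = C1 - a^4/8 - a^3/21 - a^2/2 + 4*a/5


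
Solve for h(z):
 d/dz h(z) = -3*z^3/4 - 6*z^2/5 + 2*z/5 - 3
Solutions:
 h(z) = C1 - 3*z^4/16 - 2*z^3/5 + z^2/5 - 3*z


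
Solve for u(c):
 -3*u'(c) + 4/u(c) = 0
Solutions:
 u(c) = -sqrt(C1 + 24*c)/3
 u(c) = sqrt(C1 + 24*c)/3


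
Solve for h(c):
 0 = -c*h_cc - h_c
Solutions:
 h(c) = C1 + C2*log(c)


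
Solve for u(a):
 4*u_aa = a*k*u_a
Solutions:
 u(a) = Piecewise((-sqrt(2)*sqrt(pi)*C1*erf(sqrt(2)*a*sqrt(-k)/4)/sqrt(-k) - C2, (k > 0) | (k < 0)), (-C1*a - C2, True))


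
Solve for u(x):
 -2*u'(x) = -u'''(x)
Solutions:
 u(x) = C1 + C2*exp(-sqrt(2)*x) + C3*exp(sqrt(2)*x)


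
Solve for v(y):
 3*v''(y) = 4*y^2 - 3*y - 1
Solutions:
 v(y) = C1 + C2*y + y^4/9 - y^3/6 - y^2/6


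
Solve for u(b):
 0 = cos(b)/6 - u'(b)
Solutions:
 u(b) = C1 + sin(b)/6


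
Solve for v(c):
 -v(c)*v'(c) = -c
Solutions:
 v(c) = -sqrt(C1 + c^2)
 v(c) = sqrt(C1 + c^2)


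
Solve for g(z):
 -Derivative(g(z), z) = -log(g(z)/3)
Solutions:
 Integral(1/(-log(_y) + log(3)), (_y, g(z))) = C1 - z


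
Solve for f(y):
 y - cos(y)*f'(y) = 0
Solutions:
 f(y) = C1 + Integral(y/cos(y), y)


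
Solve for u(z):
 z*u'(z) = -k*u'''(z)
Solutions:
 u(z) = C1 + Integral(C2*airyai(z*(-1/k)^(1/3)) + C3*airybi(z*(-1/k)^(1/3)), z)


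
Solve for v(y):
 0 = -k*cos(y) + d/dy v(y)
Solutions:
 v(y) = C1 + k*sin(y)


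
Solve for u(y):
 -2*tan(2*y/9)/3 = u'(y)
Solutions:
 u(y) = C1 + 3*log(cos(2*y/9))


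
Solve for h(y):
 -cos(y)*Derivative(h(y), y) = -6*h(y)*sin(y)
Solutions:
 h(y) = C1/cos(y)^6


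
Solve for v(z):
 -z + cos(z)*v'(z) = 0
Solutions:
 v(z) = C1 + Integral(z/cos(z), z)


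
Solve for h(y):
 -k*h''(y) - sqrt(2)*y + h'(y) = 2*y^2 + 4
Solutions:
 h(y) = C1 + C2*exp(y/k) + 4*k^2*y + 2*k*y^2 + sqrt(2)*k*y + 2*y^3/3 + sqrt(2)*y^2/2 + 4*y


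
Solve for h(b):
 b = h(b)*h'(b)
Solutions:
 h(b) = -sqrt(C1 + b^2)
 h(b) = sqrt(C1 + b^2)


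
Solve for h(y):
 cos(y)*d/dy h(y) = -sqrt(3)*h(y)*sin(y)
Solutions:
 h(y) = C1*cos(y)^(sqrt(3))


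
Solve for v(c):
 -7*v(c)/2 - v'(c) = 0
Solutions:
 v(c) = C1*exp(-7*c/2)


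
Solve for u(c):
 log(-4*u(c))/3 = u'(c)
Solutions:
 -3*Integral(1/(log(-_y) + 2*log(2)), (_y, u(c))) = C1 - c


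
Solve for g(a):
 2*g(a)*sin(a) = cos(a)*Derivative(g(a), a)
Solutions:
 g(a) = C1/cos(a)^2


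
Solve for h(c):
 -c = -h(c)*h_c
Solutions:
 h(c) = -sqrt(C1 + c^2)
 h(c) = sqrt(C1 + c^2)


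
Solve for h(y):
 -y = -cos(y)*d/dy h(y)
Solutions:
 h(y) = C1 + Integral(y/cos(y), y)


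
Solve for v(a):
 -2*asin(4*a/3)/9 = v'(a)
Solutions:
 v(a) = C1 - 2*a*asin(4*a/3)/9 - sqrt(9 - 16*a^2)/18


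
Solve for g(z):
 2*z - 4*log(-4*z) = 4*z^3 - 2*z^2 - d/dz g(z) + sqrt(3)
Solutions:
 g(z) = C1 + z^4 - 2*z^3/3 - z^2 + 4*z*log(-z) + z*(-4 + sqrt(3) + 8*log(2))


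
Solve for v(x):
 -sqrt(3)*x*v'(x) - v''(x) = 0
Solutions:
 v(x) = C1 + C2*erf(sqrt(2)*3^(1/4)*x/2)


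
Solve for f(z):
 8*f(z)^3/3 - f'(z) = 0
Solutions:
 f(z) = -sqrt(6)*sqrt(-1/(C1 + 8*z))/2
 f(z) = sqrt(6)*sqrt(-1/(C1 + 8*z))/2


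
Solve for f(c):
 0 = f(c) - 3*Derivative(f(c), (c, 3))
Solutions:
 f(c) = C3*exp(3^(2/3)*c/3) + (C1*sin(3^(1/6)*c/2) + C2*cos(3^(1/6)*c/2))*exp(-3^(2/3)*c/6)


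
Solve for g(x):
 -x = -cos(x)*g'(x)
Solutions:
 g(x) = C1 + Integral(x/cos(x), x)


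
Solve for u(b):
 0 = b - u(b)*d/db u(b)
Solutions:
 u(b) = -sqrt(C1 + b^2)
 u(b) = sqrt(C1 + b^2)


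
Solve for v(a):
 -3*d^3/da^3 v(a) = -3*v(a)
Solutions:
 v(a) = C3*exp(a) + (C1*sin(sqrt(3)*a/2) + C2*cos(sqrt(3)*a/2))*exp(-a/2)


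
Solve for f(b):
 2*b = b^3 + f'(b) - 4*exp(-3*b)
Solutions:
 f(b) = C1 - b^4/4 + b^2 - 4*exp(-3*b)/3


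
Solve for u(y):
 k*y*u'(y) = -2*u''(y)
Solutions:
 u(y) = Piecewise((-sqrt(pi)*C1*erf(sqrt(k)*y/2)/sqrt(k) - C2, (k > 0) | (k < 0)), (-C1*y - C2, True))


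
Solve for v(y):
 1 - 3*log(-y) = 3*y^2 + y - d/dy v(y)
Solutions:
 v(y) = C1 + y^3 + y^2/2 + 3*y*log(-y) - 4*y


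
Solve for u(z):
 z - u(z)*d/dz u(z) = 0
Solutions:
 u(z) = -sqrt(C1 + z^2)
 u(z) = sqrt(C1 + z^2)


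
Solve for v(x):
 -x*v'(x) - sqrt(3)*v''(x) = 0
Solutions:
 v(x) = C1 + C2*erf(sqrt(2)*3^(3/4)*x/6)


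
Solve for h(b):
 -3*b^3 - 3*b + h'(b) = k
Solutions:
 h(b) = C1 + 3*b^4/4 + 3*b^2/2 + b*k


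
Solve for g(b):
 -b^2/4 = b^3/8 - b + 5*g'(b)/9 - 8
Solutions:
 g(b) = C1 - 9*b^4/160 - 3*b^3/20 + 9*b^2/10 + 72*b/5


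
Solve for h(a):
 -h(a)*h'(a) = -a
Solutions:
 h(a) = -sqrt(C1 + a^2)
 h(a) = sqrt(C1 + a^2)


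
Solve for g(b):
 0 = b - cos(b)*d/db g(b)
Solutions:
 g(b) = C1 + Integral(b/cos(b), b)


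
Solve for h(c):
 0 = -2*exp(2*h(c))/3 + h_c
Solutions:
 h(c) = log(-1/(C1 + 2*c))/2 - log(2) + log(6)/2
 h(c) = log(-sqrt(-1/(C1 + 2*c))) - log(2) + log(6)/2


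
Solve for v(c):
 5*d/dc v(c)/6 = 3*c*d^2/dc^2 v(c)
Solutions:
 v(c) = C1 + C2*c^(23/18)


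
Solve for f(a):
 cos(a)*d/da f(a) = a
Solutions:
 f(a) = C1 + Integral(a/cos(a), a)


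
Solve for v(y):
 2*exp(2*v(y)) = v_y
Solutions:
 v(y) = log(-sqrt(-1/(C1 + 2*y))) - log(2)/2
 v(y) = log(-1/(C1 + 2*y))/2 - log(2)/2


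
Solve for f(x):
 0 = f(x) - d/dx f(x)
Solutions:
 f(x) = C1*exp(x)


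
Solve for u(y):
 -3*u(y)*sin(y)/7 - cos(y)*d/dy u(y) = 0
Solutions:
 u(y) = C1*cos(y)^(3/7)


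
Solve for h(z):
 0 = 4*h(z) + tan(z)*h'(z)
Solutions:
 h(z) = C1/sin(z)^4


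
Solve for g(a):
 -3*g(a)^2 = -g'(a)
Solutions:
 g(a) = -1/(C1 + 3*a)


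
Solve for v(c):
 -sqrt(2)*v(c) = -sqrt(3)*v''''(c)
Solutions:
 v(c) = C1*exp(-2^(1/8)*3^(7/8)*c/3) + C2*exp(2^(1/8)*3^(7/8)*c/3) + C3*sin(2^(1/8)*3^(7/8)*c/3) + C4*cos(2^(1/8)*3^(7/8)*c/3)


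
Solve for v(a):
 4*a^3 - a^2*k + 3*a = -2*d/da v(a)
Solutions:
 v(a) = C1 - a^4/2 + a^3*k/6 - 3*a^2/4


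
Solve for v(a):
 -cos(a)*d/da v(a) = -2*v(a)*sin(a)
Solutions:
 v(a) = C1/cos(a)^2


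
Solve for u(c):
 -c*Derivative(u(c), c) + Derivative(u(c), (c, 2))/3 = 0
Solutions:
 u(c) = C1 + C2*erfi(sqrt(6)*c/2)


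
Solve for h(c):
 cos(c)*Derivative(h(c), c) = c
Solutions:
 h(c) = C1 + Integral(c/cos(c), c)


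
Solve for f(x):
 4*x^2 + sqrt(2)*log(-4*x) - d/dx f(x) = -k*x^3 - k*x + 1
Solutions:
 f(x) = C1 + k*x^4/4 + k*x^2/2 + 4*x^3/3 + sqrt(2)*x*log(-x) + x*(-sqrt(2) - 1 + 2*sqrt(2)*log(2))


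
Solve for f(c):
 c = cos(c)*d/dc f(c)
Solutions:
 f(c) = C1 + Integral(c/cos(c), c)


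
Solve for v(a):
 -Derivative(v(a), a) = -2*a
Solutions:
 v(a) = C1 + a^2


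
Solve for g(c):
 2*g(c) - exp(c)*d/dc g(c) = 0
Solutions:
 g(c) = C1*exp(-2*exp(-c))


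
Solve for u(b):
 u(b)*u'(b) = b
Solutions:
 u(b) = -sqrt(C1 + b^2)
 u(b) = sqrt(C1 + b^2)


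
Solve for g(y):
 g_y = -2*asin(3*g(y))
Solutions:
 Integral(1/asin(3*_y), (_y, g(y))) = C1 - 2*y


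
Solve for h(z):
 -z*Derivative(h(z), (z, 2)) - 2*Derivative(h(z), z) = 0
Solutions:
 h(z) = C1 + C2/z


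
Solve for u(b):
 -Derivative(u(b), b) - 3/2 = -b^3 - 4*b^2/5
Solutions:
 u(b) = C1 + b^4/4 + 4*b^3/15 - 3*b/2


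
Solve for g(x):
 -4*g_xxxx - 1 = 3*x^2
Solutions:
 g(x) = C1 + C2*x + C3*x^2 + C4*x^3 - x^6/480 - x^4/96


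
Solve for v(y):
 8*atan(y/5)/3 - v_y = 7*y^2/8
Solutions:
 v(y) = C1 - 7*y^3/24 + 8*y*atan(y/5)/3 - 20*log(y^2 + 25)/3


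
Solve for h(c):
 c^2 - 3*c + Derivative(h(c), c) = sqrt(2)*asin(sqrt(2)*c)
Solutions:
 h(c) = C1 - c^3/3 + 3*c^2/2 + sqrt(2)*(c*asin(sqrt(2)*c) + sqrt(2)*sqrt(1 - 2*c^2)/2)


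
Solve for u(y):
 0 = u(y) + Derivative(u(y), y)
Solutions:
 u(y) = C1*exp(-y)


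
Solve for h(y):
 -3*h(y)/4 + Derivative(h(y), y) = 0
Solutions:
 h(y) = C1*exp(3*y/4)


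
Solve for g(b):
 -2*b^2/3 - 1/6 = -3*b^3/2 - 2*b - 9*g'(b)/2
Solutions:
 g(b) = C1 - b^4/12 + 4*b^3/81 - 2*b^2/9 + b/27


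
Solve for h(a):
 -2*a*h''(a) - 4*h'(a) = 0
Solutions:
 h(a) = C1 + C2/a


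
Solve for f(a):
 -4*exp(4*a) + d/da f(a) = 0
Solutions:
 f(a) = C1 + exp(4*a)


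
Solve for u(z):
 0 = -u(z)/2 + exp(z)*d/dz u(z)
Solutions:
 u(z) = C1*exp(-exp(-z)/2)


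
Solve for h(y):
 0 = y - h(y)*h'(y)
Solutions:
 h(y) = -sqrt(C1 + y^2)
 h(y) = sqrt(C1 + y^2)


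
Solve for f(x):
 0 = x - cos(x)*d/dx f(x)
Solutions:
 f(x) = C1 + Integral(x/cos(x), x)


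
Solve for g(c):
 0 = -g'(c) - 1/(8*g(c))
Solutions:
 g(c) = -sqrt(C1 - c)/2
 g(c) = sqrt(C1 - c)/2


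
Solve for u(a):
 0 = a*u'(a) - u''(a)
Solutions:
 u(a) = C1 + C2*erfi(sqrt(2)*a/2)


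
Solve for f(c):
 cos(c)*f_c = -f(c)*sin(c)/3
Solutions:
 f(c) = C1*cos(c)^(1/3)


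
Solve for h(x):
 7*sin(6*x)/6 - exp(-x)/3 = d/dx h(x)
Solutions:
 h(x) = C1 - 7*cos(6*x)/36 + exp(-x)/3


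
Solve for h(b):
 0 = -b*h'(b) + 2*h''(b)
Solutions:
 h(b) = C1 + C2*erfi(b/2)


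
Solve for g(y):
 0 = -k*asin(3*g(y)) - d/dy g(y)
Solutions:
 Integral(1/asin(3*_y), (_y, g(y))) = C1 - k*y


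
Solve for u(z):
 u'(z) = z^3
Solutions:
 u(z) = C1 + z^4/4


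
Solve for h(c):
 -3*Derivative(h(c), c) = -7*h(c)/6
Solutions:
 h(c) = C1*exp(7*c/18)


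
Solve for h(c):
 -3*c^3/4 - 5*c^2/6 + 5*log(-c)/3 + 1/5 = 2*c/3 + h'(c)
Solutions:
 h(c) = C1 - 3*c^4/16 - 5*c^3/18 - c^2/3 + 5*c*log(-c)/3 - 22*c/15


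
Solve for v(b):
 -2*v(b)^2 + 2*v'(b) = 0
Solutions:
 v(b) = -1/(C1 + b)


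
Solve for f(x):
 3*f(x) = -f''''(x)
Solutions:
 f(x) = (C1*sin(sqrt(2)*3^(1/4)*x/2) + C2*cos(sqrt(2)*3^(1/4)*x/2))*exp(-sqrt(2)*3^(1/4)*x/2) + (C3*sin(sqrt(2)*3^(1/4)*x/2) + C4*cos(sqrt(2)*3^(1/4)*x/2))*exp(sqrt(2)*3^(1/4)*x/2)


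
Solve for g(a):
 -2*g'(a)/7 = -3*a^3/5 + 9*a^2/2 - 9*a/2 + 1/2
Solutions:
 g(a) = C1 + 21*a^4/40 - 21*a^3/4 + 63*a^2/8 - 7*a/4


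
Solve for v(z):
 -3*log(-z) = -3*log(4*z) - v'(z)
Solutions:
 v(z) = C1 + 3*z*(-2*log(2) + I*pi)


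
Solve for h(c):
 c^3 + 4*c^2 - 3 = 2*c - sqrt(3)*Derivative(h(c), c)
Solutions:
 h(c) = C1 - sqrt(3)*c^4/12 - 4*sqrt(3)*c^3/9 + sqrt(3)*c^2/3 + sqrt(3)*c


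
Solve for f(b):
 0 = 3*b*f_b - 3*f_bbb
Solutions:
 f(b) = C1 + Integral(C2*airyai(b) + C3*airybi(b), b)


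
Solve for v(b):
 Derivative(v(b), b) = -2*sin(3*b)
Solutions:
 v(b) = C1 + 2*cos(3*b)/3


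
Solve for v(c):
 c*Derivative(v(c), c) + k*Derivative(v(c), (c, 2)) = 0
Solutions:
 v(c) = C1 + C2*sqrt(k)*erf(sqrt(2)*c*sqrt(1/k)/2)


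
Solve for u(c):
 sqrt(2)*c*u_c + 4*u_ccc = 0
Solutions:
 u(c) = C1 + Integral(C2*airyai(-sqrt(2)*c/2) + C3*airybi(-sqrt(2)*c/2), c)


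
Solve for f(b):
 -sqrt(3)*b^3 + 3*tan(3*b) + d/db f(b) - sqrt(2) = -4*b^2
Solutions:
 f(b) = C1 + sqrt(3)*b^4/4 - 4*b^3/3 + sqrt(2)*b + log(cos(3*b))


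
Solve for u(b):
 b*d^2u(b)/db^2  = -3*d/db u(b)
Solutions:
 u(b) = C1 + C2/b^2


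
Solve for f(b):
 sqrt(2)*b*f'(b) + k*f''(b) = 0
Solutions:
 f(b) = C1 + C2*sqrt(k)*erf(2^(3/4)*b*sqrt(1/k)/2)


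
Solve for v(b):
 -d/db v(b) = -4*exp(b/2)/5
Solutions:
 v(b) = C1 + 8*exp(b/2)/5


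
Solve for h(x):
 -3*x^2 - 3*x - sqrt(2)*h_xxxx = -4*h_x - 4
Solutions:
 h(x) = C1 + C4*exp(sqrt(2)*x) + x^3/4 + 3*x^2/8 - x + (C2*sin(sqrt(6)*x/2) + C3*cos(sqrt(6)*x/2))*exp(-sqrt(2)*x/2)


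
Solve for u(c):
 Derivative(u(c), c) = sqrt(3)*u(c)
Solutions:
 u(c) = C1*exp(sqrt(3)*c)


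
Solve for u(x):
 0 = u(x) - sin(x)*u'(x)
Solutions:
 u(x) = C1*sqrt(cos(x) - 1)/sqrt(cos(x) + 1)


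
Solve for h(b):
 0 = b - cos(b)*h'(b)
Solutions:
 h(b) = C1 + Integral(b/cos(b), b)


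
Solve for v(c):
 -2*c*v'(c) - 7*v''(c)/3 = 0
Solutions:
 v(c) = C1 + C2*erf(sqrt(21)*c/7)


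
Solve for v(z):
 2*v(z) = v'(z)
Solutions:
 v(z) = C1*exp(2*z)


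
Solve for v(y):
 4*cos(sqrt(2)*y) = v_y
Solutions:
 v(y) = C1 + 2*sqrt(2)*sin(sqrt(2)*y)


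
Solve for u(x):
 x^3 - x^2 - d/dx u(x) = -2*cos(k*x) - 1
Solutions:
 u(x) = C1 + x^4/4 - x^3/3 + x + 2*sin(k*x)/k


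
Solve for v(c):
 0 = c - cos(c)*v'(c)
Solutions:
 v(c) = C1 + Integral(c/cos(c), c)


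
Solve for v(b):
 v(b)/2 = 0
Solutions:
 v(b) = 0


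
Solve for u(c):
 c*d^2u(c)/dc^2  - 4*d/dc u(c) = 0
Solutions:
 u(c) = C1 + C2*c^5


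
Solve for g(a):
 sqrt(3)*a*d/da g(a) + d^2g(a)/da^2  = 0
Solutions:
 g(a) = C1 + C2*erf(sqrt(2)*3^(1/4)*a/2)


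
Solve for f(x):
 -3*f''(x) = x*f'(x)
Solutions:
 f(x) = C1 + C2*erf(sqrt(6)*x/6)


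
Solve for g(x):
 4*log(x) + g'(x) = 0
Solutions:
 g(x) = C1 - 4*x*log(x) + 4*x


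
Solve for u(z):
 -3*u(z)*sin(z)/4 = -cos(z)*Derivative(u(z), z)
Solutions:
 u(z) = C1/cos(z)^(3/4)


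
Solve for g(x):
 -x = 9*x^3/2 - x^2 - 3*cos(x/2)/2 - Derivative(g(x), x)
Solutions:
 g(x) = C1 + 9*x^4/8 - x^3/3 + x^2/2 - 3*sin(x/2)


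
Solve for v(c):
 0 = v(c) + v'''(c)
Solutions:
 v(c) = C3*exp(-c) + (C1*sin(sqrt(3)*c/2) + C2*cos(sqrt(3)*c/2))*exp(c/2)


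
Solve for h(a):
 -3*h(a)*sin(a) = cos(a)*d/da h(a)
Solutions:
 h(a) = C1*cos(a)^3


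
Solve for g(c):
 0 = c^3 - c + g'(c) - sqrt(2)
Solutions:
 g(c) = C1 - c^4/4 + c^2/2 + sqrt(2)*c


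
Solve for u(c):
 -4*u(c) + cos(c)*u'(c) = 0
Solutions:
 u(c) = C1*(sin(c)^2 + 2*sin(c) + 1)/(sin(c)^2 - 2*sin(c) + 1)


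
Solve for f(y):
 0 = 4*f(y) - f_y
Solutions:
 f(y) = C1*exp(4*y)


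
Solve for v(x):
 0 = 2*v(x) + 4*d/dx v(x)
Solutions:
 v(x) = C1*exp(-x/2)


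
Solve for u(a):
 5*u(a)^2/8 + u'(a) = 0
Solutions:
 u(a) = 8/(C1 + 5*a)


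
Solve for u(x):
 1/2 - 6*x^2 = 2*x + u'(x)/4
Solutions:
 u(x) = C1 - 8*x^3 - 4*x^2 + 2*x


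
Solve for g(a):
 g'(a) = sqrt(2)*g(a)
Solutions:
 g(a) = C1*exp(sqrt(2)*a)


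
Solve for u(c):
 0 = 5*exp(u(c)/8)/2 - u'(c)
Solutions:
 u(c) = 8*log(-1/(C1 + 5*c)) + 32*log(2)


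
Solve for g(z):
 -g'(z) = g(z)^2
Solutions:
 g(z) = 1/(C1 + z)


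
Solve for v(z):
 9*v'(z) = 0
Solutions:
 v(z) = C1


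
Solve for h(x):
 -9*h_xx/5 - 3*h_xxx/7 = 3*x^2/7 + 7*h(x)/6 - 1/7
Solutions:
 h(x) = C1*exp(x*(-84 + 42*2^(2/3)*63^(1/3)/(5*sqrt(3145) + 377)^(1/3) + 294^(1/3)*(5*sqrt(3145) + 377)^(1/3))/60)*sin(3^(1/6)*x*(-3^(2/3)*98^(1/3)*(5*sqrt(3145) + 377)^(1/3) + 126*2^(2/3)*7^(1/3)/(5*sqrt(3145) + 377)^(1/3))/60) + C2*exp(x*(-84 + 42*2^(2/3)*63^(1/3)/(5*sqrt(3145) + 377)^(1/3) + 294^(1/3)*(5*sqrt(3145) + 377)^(1/3))/60)*cos(3^(1/6)*x*(-3^(2/3)*98^(1/3)*(5*sqrt(3145) + 377)^(1/3) + 126*2^(2/3)*7^(1/3)/(5*sqrt(3145) + 377)^(1/3))/60) + C3*exp(-x*(42*2^(2/3)*63^(1/3)/(5*sqrt(3145) + 377)^(1/3) + 42 + 294^(1/3)*(5*sqrt(3145) + 377)^(1/3))/30) - 18*x^2/49 + 2154/1715


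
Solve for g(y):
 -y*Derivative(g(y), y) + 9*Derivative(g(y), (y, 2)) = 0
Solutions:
 g(y) = C1 + C2*erfi(sqrt(2)*y/6)


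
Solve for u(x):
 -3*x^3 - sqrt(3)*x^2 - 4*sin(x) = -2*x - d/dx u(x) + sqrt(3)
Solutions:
 u(x) = C1 + 3*x^4/4 + sqrt(3)*x^3/3 - x^2 + sqrt(3)*x - 4*cos(x)


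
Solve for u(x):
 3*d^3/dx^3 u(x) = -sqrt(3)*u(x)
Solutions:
 u(x) = C3*exp(-3^(5/6)*x/3) + (C1*sin(3^(1/3)*x/2) + C2*cos(3^(1/3)*x/2))*exp(3^(5/6)*x/6)


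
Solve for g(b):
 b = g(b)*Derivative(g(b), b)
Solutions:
 g(b) = -sqrt(C1 + b^2)
 g(b) = sqrt(C1 + b^2)


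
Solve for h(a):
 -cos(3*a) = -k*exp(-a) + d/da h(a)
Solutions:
 h(a) = C1 - k*exp(-a) - sin(3*a)/3


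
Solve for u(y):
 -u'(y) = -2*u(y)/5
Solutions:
 u(y) = C1*exp(2*y/5)


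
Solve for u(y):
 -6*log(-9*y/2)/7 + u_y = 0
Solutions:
 u(y) = C1 + 6*y*log(-y)/7 + 6*y*(-1 - log(2) + 2*log(3))/7


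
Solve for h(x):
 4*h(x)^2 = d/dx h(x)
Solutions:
 h(x) = -1/(C1 + 4*x)


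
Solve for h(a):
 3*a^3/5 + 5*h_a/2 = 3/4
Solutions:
 h(a) = C1 - 3*a^4/50 + 3*a/10


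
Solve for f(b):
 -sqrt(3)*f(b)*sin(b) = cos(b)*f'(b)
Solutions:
 f(b) = C1*cos(b)^(sqrt(3))


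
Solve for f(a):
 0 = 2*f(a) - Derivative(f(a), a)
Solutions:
 f(a) = C1*exp(2*a)


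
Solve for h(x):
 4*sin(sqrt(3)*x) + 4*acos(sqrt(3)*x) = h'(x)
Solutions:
 h(x) = C1 + 4*x*acos(sqrt(3)*x) - 4*sqrt(3)*sqrt(1 - 3*x^2)/3 - 4*sqrt(3)*cos(sqrt(3)*x)/3


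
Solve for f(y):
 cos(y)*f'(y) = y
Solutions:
 f(y) = C1 + Integral(y/cos(y), y)


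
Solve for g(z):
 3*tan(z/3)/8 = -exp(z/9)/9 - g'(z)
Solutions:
 g(z) = C1 - exp(z/9) + 9*log(cos(z/3))/8


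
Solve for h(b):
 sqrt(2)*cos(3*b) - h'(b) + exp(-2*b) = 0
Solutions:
 h(b) = C1 + sqrt(2)*sin(3*b)/3 - exp(-2*b)/2


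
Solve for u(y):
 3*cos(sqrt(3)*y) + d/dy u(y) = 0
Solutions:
 u(y) = C1 - sqrt(3)*sin(sqrt(3)*y)


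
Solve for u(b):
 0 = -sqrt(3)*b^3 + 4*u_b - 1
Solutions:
 u(b) = C1 + sqrt(3)*b^4/16 + b/4


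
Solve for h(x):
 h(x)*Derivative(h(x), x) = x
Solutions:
 h(x) = -sqrt(C1 + x^2)
 h(x) = sqrt(C1 + x^2)


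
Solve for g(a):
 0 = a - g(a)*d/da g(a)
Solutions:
 g(a) = -sqrt(C1 + a^2)
 g(a) = sqrt(C1 + a^2)


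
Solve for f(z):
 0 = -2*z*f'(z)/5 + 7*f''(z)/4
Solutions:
 f(z) = C1 + C2*erfi(2*sqrt(35)*z/35)


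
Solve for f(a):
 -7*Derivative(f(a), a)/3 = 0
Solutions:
 f(a) = C1


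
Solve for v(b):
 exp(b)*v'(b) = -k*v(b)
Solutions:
 v(b) = C1*exp(k*exp(-b))


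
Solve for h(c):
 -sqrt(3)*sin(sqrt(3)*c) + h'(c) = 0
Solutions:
 h(c) = C1 - cos(sqrt(3)*c)


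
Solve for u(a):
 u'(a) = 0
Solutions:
 u(a) = C1


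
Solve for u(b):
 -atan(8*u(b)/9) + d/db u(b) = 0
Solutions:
 Integral(1/atan(8*_y/9), (_y, u(b))) = C1 + b


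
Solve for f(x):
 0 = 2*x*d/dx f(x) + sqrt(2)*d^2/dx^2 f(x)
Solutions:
 f(x) = C1 + C2*erf(2^(3/4)*x/2)


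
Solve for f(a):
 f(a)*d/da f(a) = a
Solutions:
 f(a) = -sqrt(C1 + a^2)
 f(a) = sqrt(C1 + a^2)


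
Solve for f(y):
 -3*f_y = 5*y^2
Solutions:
 f(y) = C1 - 5*y^3/9


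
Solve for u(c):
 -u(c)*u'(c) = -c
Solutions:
 u(c) = -sqrt(C1 + c^2)
 u(c) = sqrt(C1 + c^2)


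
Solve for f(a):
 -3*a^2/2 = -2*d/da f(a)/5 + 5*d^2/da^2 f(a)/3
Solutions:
 f(a) = C1 + C2*exp(6*a/25) + 5*a^3/4 + 125*a^2/8 + 3125*a/24


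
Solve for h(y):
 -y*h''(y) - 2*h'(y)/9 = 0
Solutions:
 h(y) = C1 + C2*y^(7/9)


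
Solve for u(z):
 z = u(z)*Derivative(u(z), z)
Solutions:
 u(z) = -sqrt(C1 + z^2)
 u(z) = sqrt(C1 + z^2)


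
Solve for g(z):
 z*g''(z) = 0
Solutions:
 g(z) = C1 + C2*z


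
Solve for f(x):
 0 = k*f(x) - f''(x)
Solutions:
 f(x) = C1*exp(-sqrt(k)*x) + C2*exp(sqrt(k)*x)


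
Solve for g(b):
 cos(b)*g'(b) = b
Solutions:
 g(b) = C1 + Integral(b/cos(b), b)


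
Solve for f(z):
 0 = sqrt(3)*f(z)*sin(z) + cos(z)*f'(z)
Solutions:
 f(z) = C1*cos(z)^(sqrt(3))


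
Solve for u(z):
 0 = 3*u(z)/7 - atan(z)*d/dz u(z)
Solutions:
 u(z) = C1*exp(3*Integral(1/atan(z), z)/7)


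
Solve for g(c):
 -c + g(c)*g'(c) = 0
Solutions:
 g(c) = -sqrt(C1 + c^2)
 g(c) = sqrt(C1 + c^2)


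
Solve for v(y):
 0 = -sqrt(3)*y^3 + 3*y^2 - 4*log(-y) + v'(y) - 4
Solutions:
 v(y) = C1 + sqrt(3)*y^4/4 - y^3 + 4*y*log(-y)


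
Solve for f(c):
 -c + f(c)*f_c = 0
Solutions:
 f(c) = -sqrt(C1 + c^2)
 f(c) = sqrt(C1 + c^2)


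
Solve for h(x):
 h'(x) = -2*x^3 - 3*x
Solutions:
 h(x) = C1 - x^4/2 - 3*x^2/2


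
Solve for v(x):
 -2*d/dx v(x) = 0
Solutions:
 v(x) = C1


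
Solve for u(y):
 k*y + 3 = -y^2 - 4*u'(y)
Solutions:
 u(y) = C1 - k*y^2/8 - y^3/12 - 3*y/4


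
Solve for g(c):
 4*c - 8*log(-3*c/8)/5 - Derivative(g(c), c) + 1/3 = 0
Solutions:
 g(c) = C1 + 2*c^2 - 8*c*log(-c)/5 + c*(-24*log(3) + 29 + 72*log(2))/15


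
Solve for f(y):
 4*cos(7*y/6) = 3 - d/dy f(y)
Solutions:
 f(y) = C1 + 3*y - 24*sin(7*y/6)/7


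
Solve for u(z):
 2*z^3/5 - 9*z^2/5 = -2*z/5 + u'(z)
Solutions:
 u(z) = C1 + z^4/10 - 3*z^3/5 + z^2/5


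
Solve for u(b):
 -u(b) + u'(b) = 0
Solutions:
 u(b) = C1*exp(b)


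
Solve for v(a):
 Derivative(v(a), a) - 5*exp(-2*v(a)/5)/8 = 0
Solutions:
 v(a) = 5*log(-sqrt(C1 + 5*a)) - 5*log(10) + 5*log(5)/2
 v(a) = 5*log(C1 + 5*a)/2 - 5*log(10) + 5*log(5)/2


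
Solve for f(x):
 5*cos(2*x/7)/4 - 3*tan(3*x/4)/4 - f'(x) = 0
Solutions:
 f(x) = C1 + log(cos(3*x/4)) + 35*sin(2*x/7)/8


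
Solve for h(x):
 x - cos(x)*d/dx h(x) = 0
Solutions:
 h(x) = C1 + Integral(x/cos(x), x)


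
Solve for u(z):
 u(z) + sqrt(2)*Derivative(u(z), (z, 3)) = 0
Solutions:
 u(z) = C3*exp(-2^(5/6)*z/2) + (C1*sin(2^(5/6)*sqrt(3)*z/4) + C2*cos(2^(5/6)*sqrt(3)*z/4))*exp(2^(5/6)*z/4)


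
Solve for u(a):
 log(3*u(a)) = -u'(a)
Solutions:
 Integral(1/(log(_y) + log(3)), (_y, u(a))) = C1 - a


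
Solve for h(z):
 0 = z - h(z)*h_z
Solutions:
 h(z) = -sqrt(C1 + z^2)
 h(z) = sqrt(C1 + z^2)


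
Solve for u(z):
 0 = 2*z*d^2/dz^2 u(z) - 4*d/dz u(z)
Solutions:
 u(z) = C1 + C2*z^3


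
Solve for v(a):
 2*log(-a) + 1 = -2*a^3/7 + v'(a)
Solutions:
 v(a) = C1 + a^4/14 + 2*a*log(-a) - a


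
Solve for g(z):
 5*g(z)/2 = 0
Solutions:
 g(z) = 0


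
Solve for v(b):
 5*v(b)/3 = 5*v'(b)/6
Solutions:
 v(b) = C1*exp(2*b)


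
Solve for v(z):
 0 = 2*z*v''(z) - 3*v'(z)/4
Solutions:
 v(z) = C1 + C2*z^(11/8)


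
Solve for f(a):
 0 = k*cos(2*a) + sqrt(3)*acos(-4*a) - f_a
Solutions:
 f(a) = C1 + k*sin(2*a)/2 + sqrt(3)*(a*acos(-4*a) + sqrt(1 - 16*a^2)/4)


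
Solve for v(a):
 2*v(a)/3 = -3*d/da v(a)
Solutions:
 v(a) = C1*exp(-2*a/9)


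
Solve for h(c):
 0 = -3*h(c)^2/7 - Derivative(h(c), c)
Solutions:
 h(c) = 7/(C1 + 3*c)


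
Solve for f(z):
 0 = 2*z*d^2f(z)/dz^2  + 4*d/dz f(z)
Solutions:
 f(z) = C1 + C2/z


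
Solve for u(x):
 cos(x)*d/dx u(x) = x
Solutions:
 u(x) = C1 + Integral(x/cos(x), x)


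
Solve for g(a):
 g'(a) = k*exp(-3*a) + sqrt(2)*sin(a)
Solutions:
 g(a) = C1 - k*exp(-3*a)/3 - sqrt(2)*cos(a)


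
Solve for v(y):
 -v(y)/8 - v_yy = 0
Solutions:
 v(y) = C1*sin(sqrt(2)*y/4) + C2*cos(sqrt(2)*y/4)


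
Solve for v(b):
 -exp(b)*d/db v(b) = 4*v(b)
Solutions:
 v(b) = C1*exp(4*exp(-b))


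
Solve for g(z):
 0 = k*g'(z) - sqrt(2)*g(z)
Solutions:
 g(z) = C1*exp(sqrt(2)*z/k)


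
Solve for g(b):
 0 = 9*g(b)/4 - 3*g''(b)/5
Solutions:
 g(b) = C1*exp(-sqrt(15)*b/2) + C2*exp(sqrt(15)*b/2)


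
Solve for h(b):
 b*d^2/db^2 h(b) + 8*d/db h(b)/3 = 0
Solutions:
 h(b) = C1 + C2/b^(5/3)


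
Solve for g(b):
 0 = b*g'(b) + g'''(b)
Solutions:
 g(b) = C1 + Integral(C2*airyai(-b) + C3*airybi(-b), b)


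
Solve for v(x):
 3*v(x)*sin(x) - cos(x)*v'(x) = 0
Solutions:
 v(x) = C1/cos(x)^3


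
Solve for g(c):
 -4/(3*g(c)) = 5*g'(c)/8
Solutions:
 g(c) = -sqrt(C1 - 960*c)/15
 g(c) = sqrt(C1 - 960*c)/15


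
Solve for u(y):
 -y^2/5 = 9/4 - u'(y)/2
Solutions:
 u(y) = C1 + 2*y^3/15 + 9*y/2


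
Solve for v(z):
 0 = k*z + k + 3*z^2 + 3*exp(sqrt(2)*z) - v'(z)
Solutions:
 v(z) = C1 + k*z^2/2 + k*z + z^3 + 3*sqrt(2)*exp(sqrt(2)*z)/2


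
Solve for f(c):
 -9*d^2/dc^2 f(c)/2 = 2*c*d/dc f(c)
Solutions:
 f(c) = C1 + C2*erf(sqrt(2)*c/3)


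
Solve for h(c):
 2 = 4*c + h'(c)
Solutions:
 h(c) = C1 - 2*c^2 + 2*c


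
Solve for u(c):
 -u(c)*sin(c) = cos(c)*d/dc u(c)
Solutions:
 u(c) = C1*cos(c)


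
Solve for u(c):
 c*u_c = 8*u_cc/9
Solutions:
 u(c) = C1 + C2*erfi(3*c/4)


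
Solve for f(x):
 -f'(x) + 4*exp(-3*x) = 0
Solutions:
 f(x) = C1 - 4*exp(-3*x)/3


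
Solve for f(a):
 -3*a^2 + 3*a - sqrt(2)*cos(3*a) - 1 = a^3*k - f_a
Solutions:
 f(a) = C1 + a^4*k/4 + a^3 - 3*a^2/2 + a + sqrt(2)*sin(3*a)/3


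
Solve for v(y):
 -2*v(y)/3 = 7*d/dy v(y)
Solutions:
 v(y) = C1*exp(-2*y/21)


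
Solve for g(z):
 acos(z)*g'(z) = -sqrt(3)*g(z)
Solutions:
 g(z) = C1*exp(-sqrt(3)*Integral(1/acos(z), z))


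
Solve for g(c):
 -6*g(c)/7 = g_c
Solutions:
 g(c) = C1*exp(-6*c/7)


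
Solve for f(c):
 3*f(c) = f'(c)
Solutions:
 f(c) = C1*exp(3*c)


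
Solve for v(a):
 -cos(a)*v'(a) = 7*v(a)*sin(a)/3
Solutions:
 v(a) = C1*cos(a)^(7/3)


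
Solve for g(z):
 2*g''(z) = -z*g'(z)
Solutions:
 g(z) = C1 + C2*erf(z/2)


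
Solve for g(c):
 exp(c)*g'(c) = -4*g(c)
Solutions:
 g(c) = C1*exp(4*exp(-c))


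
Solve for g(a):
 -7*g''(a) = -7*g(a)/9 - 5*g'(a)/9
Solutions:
 g(a) = C1*exp(a*(5 - sqrt(1789))/126) + C2*exp(a*(5 + sqrt(1789))/126)


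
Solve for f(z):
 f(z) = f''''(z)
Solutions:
 f(z) = C1*exp(-z) + C2*exp(z) + C3*sin(z) + C4*cos(z)


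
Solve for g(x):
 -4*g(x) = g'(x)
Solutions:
 g(x) = C1*exp(-4*x)


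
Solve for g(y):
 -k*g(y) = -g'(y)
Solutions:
 g(y) = C1*exp(k*y)


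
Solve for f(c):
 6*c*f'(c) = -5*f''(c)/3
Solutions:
 f(c) = C1 + C2*erf(3*sqrt(5)*c/5)


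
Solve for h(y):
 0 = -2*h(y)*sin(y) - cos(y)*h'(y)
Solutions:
 h(y) = C1*cos(y)^2


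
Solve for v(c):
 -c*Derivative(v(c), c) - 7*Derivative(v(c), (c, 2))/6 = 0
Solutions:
 v(c) = C1 + C2*erf(sqrt(21)*c/7)


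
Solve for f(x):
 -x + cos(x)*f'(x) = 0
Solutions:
 f(x) = C1 + Integral(x/cos(x), x)


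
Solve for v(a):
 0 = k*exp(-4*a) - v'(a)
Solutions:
 v(a) = C1 - k*exp(-4*a)/4


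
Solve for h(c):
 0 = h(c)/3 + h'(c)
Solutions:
 h(c) = C1*exp(-c/3)


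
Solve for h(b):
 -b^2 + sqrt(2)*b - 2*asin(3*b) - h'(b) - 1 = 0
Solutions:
 h(b) = C1 - b^3/3 + sqrt(2)*b^2/2 - 2*b*asin(3*b) - b - 2*sqrt(1 - 9*b^2)/3


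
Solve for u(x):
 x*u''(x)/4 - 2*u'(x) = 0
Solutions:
 u(x) = C1 + C2*x^9


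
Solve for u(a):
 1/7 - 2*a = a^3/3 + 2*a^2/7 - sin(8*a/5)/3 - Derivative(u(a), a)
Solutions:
 u(a) = C1 + a^4/12 + 2*a^3/21 + a^2 - a/7 + 5*cos(8*a/5)/24


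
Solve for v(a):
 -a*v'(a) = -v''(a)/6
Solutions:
 v(a) = C1 + C2*erfi(sqrt(3)*a)


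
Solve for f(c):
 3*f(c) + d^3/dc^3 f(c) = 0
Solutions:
 f(c) = C3*exp(-3^(1/3)*c) + (C1*sin(3^(5/6)*c/2) + C2*cos(3^(5/6)*c/2))*exp(3^(1/3)*c/2)


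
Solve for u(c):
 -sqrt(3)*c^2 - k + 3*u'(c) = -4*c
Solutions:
 u(c) = C1 + sqrt(3)*c^3/9 - 2*c^2/3 + c*k/3


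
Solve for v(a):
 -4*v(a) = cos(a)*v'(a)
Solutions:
 v(a) = C1*(sin(a)^2 - 2*sin(a) + 1)/(sin(a)^2 + 2*sin(a) + 1)


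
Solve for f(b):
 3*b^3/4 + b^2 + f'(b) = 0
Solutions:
 f(b) = C1 - 3*b^4/16 - b^3/3


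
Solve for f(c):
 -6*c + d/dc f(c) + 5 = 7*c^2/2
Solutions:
 f(c) = C1 + 7*c^3/6 + 3*c^2 - 5*c


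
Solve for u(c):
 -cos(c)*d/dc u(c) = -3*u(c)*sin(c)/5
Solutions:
 u(c) = C1/cos(c)^(3/5)


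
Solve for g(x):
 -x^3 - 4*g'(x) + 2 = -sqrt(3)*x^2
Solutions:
 g(x) = C1 - x^4/16 + sqrt(3)*x^3/12 + x/2


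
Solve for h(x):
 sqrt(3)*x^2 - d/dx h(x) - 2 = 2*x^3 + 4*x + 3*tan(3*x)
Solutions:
 h(x) = C1 - x^4/2 + sqrt(3)*x^3/3 - 2*x^2 - 2*x + log(cos(3*x))


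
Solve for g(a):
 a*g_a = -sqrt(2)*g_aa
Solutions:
 g(a) = C1 + C2*erf(2^(1/4)*a/2)


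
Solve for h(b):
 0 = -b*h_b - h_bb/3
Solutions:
 h(b) = C1 + C2*erf(sqrt(6)*b/2)


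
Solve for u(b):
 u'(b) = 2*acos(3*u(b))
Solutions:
 Integral(1/acos(3*_y), (_y, u(b))) = C1 + 2*b


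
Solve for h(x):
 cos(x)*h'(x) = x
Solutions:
 h(x) = C1 + Integral(x/cos(x), x)


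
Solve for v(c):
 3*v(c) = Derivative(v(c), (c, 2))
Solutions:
 v(c) = C1*exp(-sqrt(3)*c) + C2*exp(sqrt(3)*c)


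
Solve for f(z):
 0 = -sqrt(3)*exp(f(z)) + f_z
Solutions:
 f(z) = log(-1/(C1 + sqrt(3)*z))


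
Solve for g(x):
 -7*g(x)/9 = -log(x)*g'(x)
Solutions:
 g(x) = C1*exp(7*li(x)/9)


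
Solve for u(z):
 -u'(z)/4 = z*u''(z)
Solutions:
 u(z) = C1 + C2*z^(3/4)


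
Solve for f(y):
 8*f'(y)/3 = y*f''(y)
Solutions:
 f(y) = C1 + C2*y^(11/3)


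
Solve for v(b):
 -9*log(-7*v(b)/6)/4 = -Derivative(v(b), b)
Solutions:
 -4*Integral(1/(log(-_y) - log(6) + log(7)), (_y, v(b)))/9 = C1 - b


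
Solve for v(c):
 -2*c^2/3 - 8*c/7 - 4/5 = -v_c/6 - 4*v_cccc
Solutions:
 v(c) = C1 + C4*exp(-3^(2/3)*c/6) + 4*c^3/3 + 24*c^2/7 + 24*c/5 + (C2*sin(3^(1/6)*c/4) + C3*cos(3^(1/6)*c/4))*exp(3^(2/3)*c/12)


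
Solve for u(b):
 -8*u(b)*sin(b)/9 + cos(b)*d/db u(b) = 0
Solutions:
 u(b) = C1/cos(b)^(8/9)


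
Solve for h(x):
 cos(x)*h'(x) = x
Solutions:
 h(x) = C1 + Integral(x/cos(x), x)


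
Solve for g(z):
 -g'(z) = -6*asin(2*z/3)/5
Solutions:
 g(z) = C1 + 6*z*asin(2*z/3)/5 + 3*sqrt(9 - 4*z^2)/5


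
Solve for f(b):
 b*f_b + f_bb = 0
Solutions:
 f(b) = C1 + C2*erf(sqrt(2)*b/2)


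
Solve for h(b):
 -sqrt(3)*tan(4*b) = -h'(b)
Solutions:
 h(b) = C1 - sqrt(3)*log(cos(4*b))/4


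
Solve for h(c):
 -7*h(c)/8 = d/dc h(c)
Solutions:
 h(c) = C1*exp(-7*c/8)


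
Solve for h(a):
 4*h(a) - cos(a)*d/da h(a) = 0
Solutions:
 h(a) = C1*(sin(a)^2 + 2*sin(a) + 1)/(sin(a)^2 - 2*sin(a) + 1)


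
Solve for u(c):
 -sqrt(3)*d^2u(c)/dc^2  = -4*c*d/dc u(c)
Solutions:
 u(c) = C1 + C2*erfi(sqrt(2)*3^(3/4)*c/3)


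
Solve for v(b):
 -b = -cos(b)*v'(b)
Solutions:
 v(b) = C1 + Integral(b/cos(b), b)


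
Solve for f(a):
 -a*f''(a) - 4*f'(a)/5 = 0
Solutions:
 f(a) = C1 + C2*a^(1/5)


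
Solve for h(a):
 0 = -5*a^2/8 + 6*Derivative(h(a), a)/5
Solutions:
 h(a) = C1 + 25*a^3/144


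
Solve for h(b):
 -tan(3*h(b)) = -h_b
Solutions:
 h(b) = -asin(C1*exp(3*b))/3 + pi/3
 h(b) = asin(C1*exp(3*b))/3


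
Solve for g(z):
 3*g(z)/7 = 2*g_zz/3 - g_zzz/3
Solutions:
 g(z) = C1*exp(z*(56*14^(1/3)/(9*sqrt(57) + 131)^(1/3) + 14^(2/3)*(9*sqrt(57) + 131)^(1/3) + 56)/84)*sin(14^(1/3)*sqrt(3)*z*(-14^(1/3)*(9*sqrt(57) + 131)^(1/3) + 56/(9*sqrt(57) + 131)^(1/3))/84) + C2*exp(z*(56*14^(1/3)/(9*sqrt(57) + 131)^(1/3) + 14^(2/3)*(9*sqrt(57) + 131)^(1/3) + 56)/84)*cos(14^(1/3)*sqrt(3)*z*(-14^(1/3)*(9*sqrt(57) + 131)^(1/3) + 56/(9*sqrt(57) + 131)^(1/3))/84) + C3*exp(z*(-14^(2/3)*(9*sqrt(57) + 131)^(1/3) - 56*14^(1/3)/(9*sqrt(57) + 131)^(1/3) + 28)/42)


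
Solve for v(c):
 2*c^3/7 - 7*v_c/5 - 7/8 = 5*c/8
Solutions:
 v(c) = C1 + 5*c^4/98 - 25*c^2/112 - 5*c/8


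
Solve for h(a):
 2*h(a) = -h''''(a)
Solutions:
 h(a) = (C1*sin(2^(3/4)*a/2) + C2*cos(2^(3/4)*a/2))*exp(-2^(3/4)*a/2) + (C3*sin(2^(3/4)*a/2) + C4*cos(2^(3/4)*a/2))*exp(2^(3/4)*a/2)


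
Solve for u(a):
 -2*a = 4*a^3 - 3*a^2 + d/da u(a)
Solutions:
 u(a) = C1 - a^4 + a^3 - a^2


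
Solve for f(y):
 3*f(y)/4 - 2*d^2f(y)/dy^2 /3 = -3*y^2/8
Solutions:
 f(y) = C1*exp(-3*sqrt(2)*y/4) + C2*exp(3*sqrt(2)*y/4) - y^2/2 - 8/9


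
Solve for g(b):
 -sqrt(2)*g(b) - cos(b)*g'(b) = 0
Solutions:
 g(b) = C1*(sin(b) - 1)^(sqrt(2)/2)/(sin(b) + 1)^(sqrt(2)/2)


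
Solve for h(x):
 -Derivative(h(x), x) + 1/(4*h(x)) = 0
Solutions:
 h(x) = -sqrt(C1 + 2*x)/2
 h(x) = sqrt(C1 + 2*x)/2


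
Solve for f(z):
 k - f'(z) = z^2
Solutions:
 f(z) = C1 + k*z - z^3/3


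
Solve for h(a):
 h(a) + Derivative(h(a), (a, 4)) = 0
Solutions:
 h(a) = (C1*sin(sqrt(2)*a/2) + C2*cos(sqrt(2)*a/2))*exp(-sqrt(2)*a/2) + (C3*sin(sqrt(2)*a/2) + C4*cos(sqrt(2)*a/2))*exp(sqrt(2)*a/2)


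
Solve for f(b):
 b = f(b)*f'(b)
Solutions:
 f(b) = -sqrt(C1 + b^2)
 f(b) = sqrt(C1 + b^2)


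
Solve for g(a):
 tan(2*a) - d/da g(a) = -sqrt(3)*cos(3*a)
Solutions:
 g(a) = C1 - log(cos(2*a))/2 + sqrt(3)*sin(3*a)/3


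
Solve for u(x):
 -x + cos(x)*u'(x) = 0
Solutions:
 u(x) = C1 + Integral(x/cos(x), x)


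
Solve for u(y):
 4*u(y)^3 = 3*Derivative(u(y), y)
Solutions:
 u(y) = -sqrt(6)*sqrt(-1/(C1 + 4*y))/2
 u(y) = sqrt(6)*sqrt(-1/(C1 + 4*y))/2


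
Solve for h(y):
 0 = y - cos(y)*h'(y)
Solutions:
 h(y) = C1 + Integral(y/cos(y), y)


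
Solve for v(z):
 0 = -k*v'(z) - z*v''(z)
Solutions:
 v(z) = C1 + z^(1 - re(k))*(C2*sin(log(z)*Abs(im(k))) + C3*cos(log(z)*im(k)))


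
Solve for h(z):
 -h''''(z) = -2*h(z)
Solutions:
 h(z) = C1*exp(-2^(1/4)*z) + C2*exp(2^(1/4)*z) + C3*sin(2^(1/4)*z) + C4*cos(2^(1/4)*z)


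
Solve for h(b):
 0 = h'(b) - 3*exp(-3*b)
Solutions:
 h(b) = C1 - exp(-3*b)


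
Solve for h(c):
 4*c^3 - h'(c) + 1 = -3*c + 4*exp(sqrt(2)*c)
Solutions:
 h(c) = C1 + c^4 + 3*c^2/2 + c - 2*sqrt(2)*exp(sqrt(2)*c)


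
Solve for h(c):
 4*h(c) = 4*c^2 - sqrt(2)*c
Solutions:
 h(c) = c*(4*c - sqrt(2))/4


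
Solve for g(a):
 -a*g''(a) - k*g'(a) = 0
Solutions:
 g(a) = C1 + a^(1 - re(k))*(C2*sin(log(a)*Abs(im(k))) + C3*cos(log(a)*im(k)))


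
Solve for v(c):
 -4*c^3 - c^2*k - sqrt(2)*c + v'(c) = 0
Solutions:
 v(c) = C1 + c^4 + c^3*k/3 + sqrt(2)*c^2/2


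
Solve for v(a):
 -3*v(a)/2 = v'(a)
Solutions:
 v(a) = C1*exp(-3*a/2)


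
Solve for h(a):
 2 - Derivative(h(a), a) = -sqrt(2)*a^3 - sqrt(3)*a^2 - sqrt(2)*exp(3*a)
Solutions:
 h(a) = C1 + sqrt(2)*a^4/4 + sqrt(3)*a^3/3 + 2*a + sqrt(2)*exp(3*a)/3


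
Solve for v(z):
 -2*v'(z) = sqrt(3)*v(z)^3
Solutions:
 v(z) = -sqrt(-1/(C1 - sqrt(3)*z))
 v(z) = sqrt(-1/(C1 - sqrt(3)*z))


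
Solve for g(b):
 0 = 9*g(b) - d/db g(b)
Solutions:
 g(b) = C1*exp(9*b)


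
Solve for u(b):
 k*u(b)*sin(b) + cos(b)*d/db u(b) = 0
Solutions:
 u(b) = C1*exp(k*log(cos(b)))


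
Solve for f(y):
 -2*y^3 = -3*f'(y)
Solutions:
 f(y) = C1 + y^4/6


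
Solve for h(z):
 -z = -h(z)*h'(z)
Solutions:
 h(z) = -sqrt(C1 + z^2)
 h(z) = sqrt(C1 + z^2)


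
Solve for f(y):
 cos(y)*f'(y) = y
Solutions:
 f(y) = C1 + Integral(y/cos(y), y)


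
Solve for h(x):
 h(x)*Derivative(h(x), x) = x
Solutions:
 h(x) = -sqrt(C1 + x^2)
 h(x) = sqrt(C1 + x^2)


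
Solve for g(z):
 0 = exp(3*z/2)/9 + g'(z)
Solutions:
 g(z) = C1 - 2*exp(3*z/2)/27


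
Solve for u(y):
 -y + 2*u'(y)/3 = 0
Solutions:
 u(y) = C1 + 3*y^2/4


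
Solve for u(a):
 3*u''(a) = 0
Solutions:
 u(a) = C1 + C2*a


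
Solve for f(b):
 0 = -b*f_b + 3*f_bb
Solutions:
 f(b) = C1 + C2*erfi(sqrt(6)*b/6)


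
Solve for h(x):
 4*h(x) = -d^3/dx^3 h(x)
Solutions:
 h(x) = C3*exp(-2^(2/3)*x) + (C1*sin(2^(2/3)*sqrt(3)*x/2) + C2*cos(2^(2/3)*sqrt(3)*x/2))*exp(2^(2/3)*x/2)


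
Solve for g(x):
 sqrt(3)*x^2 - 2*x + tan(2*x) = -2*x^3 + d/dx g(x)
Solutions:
 g(x) = C1 + x^4/2 + sqrt(3)*x^3/3 - x^2 - log(cos(2*x))/2


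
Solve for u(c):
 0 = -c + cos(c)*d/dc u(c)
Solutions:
 u(c) = C1 + Integral(c/cos(c), c)


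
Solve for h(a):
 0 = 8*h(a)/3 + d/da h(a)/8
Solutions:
 h(a) = C1*exp(-64*a/3)


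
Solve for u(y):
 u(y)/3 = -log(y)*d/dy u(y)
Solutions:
 u(y) = C1*exp(-li(y)/3)
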